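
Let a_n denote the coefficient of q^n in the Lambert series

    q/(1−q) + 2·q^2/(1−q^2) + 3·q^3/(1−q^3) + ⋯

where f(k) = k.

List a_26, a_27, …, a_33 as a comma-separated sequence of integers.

q^26  k|26↦f(k): 26:26 13:13 2:2 1:1  a_26=42
d|27:{1,3,9,27}  Σf=1+3+9+27=40
n=28: 1·28 2·14 4·7 7·4 14·2 28·1  f→[1+2+4+7+14+28]=56
d|29:{1,29}  Σf=1+29=30
q^30  k|30↦f(k): 1:1 2:2 3:3 5:5 6:6 10:10 15:15 30:30  a_30=72
q^31  k|31↦f(k): 1:1 31:31  a_31=32
[q^32] f(1)=1,f(2)=2,f(4)=4,f(8)=8,f(16)=16,f(32)=32 ⇒ 63
n=33: 1·33 3·11 11·3 33·1  f→[1+3+11+33]=48

42, 40, 56, 30, 72, 32, 63, 48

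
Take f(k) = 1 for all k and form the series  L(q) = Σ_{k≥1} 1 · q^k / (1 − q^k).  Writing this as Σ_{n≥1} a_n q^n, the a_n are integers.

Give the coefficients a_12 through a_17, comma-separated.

d|12:{12,6,4,3,2,1}  Σf=1+1+1+1+1+1=6
[q^13] f(13)=1,f(1)=1 ⇒ 2
n=14: 1·14 2·7 7·2 14·1  f→[1+1+1+1]=4
d|15:{1,3,5,15}  Σf=1+1+1+1=4
d|16:{16,8,4,2,1}  Σf=1+1+1+1+1=5
[q^17] f(1)=1,f(17)=1 ⇒ 2

6, 2, 4, 4, 5, 2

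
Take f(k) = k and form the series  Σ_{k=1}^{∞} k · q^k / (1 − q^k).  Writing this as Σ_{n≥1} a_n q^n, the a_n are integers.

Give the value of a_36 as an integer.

[q^36] f(36)=36,f(18)=18,f(12)=12,f(9)=9,f(6)=6,f(4)=4,f(3)=3,f(2)=2,f(1)=1 ⇒ 91

a_36 = 91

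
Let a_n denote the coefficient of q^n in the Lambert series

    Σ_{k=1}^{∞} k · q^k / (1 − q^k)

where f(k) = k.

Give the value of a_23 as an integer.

d|23:{1,23}  Σf=1+23=24

a_23 = 24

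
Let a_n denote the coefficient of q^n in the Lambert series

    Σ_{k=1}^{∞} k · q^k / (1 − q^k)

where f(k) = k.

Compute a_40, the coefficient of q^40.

a_40 = 90

q^40  k|40↦f(k): 40:40 20:20 10:10 8:8 5:5 4:4 2:2 1:1  a_40=90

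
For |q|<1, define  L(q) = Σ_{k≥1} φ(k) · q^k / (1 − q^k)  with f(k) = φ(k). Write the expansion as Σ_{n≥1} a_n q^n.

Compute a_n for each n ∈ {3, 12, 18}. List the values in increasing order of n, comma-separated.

n=3: 3·1 1·3  φ→[2+1]=3
[q^12] φ(1)=1,φ(2)=1,φ(3)=2,φ(4)=2,φ(6)=2,φ(12)=4 ⇒ 12
[q^18] φ(18)=6,φ(9)=6,φ(6)=2,φ(3)=2,φ(2)=1,φ(1)=1 ⇒ 18

3, 12, 18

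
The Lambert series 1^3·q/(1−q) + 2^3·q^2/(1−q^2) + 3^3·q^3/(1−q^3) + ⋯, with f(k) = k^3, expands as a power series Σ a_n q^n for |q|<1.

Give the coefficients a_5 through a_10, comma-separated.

126, 252, 344, 585, 757, 1134

[q^5] f(1)=1,f(5)=125 ⇒ 126
n=6: 1·6 2·3 3·2 6·1  f→[1+8+27+216]=252
[q^7] f(1)=1,f(7)=343 ⇒ 344
n=8: 8·1 4·2 2·4 1·8  f→[512+64+8+1]=585
q^9  k|9↦f(k): 1:1 3:27 9:729  a_9=757
[q^10] f(1)=1,f(2)=8,f(5)=125,f(10)=1000 ⇒ 1134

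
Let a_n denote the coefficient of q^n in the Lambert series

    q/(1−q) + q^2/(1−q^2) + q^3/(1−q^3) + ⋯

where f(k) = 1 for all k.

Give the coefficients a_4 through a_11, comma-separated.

3, 2, 4, 2, 4, 3, 4, 2

d|4:{4,2,1}  Σf=1+1+1=3
[q^5] f(5)=1,f(1)=1 ⇒ 2
q^6  k|6↦f(k): 1:1 2:1 3:1 6:1  a_6=4
n=7: 1·7 7·1  f→[1+1]=2
q^8  k|8↦f(k): 1:1 2:1 4:1 8:1  a_8=4
d|9:{1,3,9}  Σf=1+1+1=3
d|10:{10,5,2,1}  Σf=1+1+1+1=4
n=11: 1·11 11·1  f→[1+1]=2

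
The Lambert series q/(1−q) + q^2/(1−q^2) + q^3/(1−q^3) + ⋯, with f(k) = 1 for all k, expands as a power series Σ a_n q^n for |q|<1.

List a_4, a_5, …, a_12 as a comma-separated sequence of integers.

3, 2, 4, 2, 4, 3, 4, 2, 6

n=4: 1·4 2·2 4·1  f→[1+1+1]=3
d|5:{1,5}  Σf=1+1=2
q^6  k|6↦f(k): 1:1 2:1 3:1 6:1  a_6=4
n=7: 1·7 7·1  f→[1+1]=2
q^8  k|8↦f(k): 1:1 2:1 4:1 8:1  a_8=4
q^9  k|9↦f(k): 9:1 3:1 1:1  a_9=3
n=10: 10·1 5·2 2·5 1·10  f→[1+1+1+1]=4
n=11: 11·1 1·11  f→[1+1]=2
q^12  k|12↦f(k): 1:1 2:1 3:1 4:1 6:1 12:1  a_12=6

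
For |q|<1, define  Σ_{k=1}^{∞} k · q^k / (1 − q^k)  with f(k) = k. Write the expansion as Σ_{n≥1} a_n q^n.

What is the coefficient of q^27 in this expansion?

[q^27] f(1)=1,f(3)=3,f(9)=9,f(27)=27 ⇒ 40

a_27 = 40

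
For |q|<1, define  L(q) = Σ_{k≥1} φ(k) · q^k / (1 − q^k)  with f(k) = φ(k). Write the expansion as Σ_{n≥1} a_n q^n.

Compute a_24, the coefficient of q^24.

q^24  k|24↦φ(k): 24:8 12:4 8:4 6:2 4:2 3:2 2:1 1:1  a_24=24

a_24 = 24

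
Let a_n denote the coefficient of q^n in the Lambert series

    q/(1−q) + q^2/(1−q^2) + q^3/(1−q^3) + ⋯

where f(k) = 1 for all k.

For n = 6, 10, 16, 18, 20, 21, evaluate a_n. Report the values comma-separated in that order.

n=6: 1·6 2·3 3·2 6·1  f→[1+1+1+1]=4
q^10  k|10↦f(k): 10:1 5:1 2:1 1:1  a_10=4
q^16  k|16↦f(k): 1:1 2:1 4:1 8:1 16:1  a_16=5
q^18  k|18↦f(k): 1:1 2:1 3:1 6:1 9:1 18:1  a_18=6
[q^20] f(1)=1,f(2)=1,f(4)=1,f(5)=1,f(10)=1,f(20)=1 ⇒ 6
[q^21] f(1)=1,f(3)=1,f(7)=1,f(21)=1 ⇒ 4

4, 4, 5, 6, 6, 4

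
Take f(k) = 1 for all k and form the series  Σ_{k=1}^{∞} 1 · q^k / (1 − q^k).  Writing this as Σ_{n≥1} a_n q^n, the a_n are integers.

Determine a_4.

a_4 = 3

d|4:{4,2,1}  Σf=1+1+1=3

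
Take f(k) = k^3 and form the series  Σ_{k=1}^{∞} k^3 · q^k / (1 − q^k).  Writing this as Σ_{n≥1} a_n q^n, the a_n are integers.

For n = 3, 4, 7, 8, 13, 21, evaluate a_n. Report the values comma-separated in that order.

[q^3] f(3)=27,f(1)=1 ⇒ 28
d|4:{4,2,1}  Σf=64+8+1=73
d|7:{1,7}  Σf=1+343=344
d|8:{1,2,4,8}  Σf=1+8+64+512=585
d|13:{1,13}  Σf=1+2197=2198
d|21:{21,7,3,1}  Σf=9261+343+27+1=9632

28, 73, 344, 585, 2198, 9632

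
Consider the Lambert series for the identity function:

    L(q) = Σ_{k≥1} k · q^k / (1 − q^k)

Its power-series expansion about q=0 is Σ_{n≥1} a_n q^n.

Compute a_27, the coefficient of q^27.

d|27:{1,3,9,27}  Σf=1+3+9+27=40

a_27 = 40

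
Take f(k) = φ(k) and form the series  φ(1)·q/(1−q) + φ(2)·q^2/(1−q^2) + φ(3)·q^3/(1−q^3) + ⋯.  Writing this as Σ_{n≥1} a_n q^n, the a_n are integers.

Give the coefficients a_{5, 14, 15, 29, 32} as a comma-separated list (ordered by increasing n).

[q^5] φ(1)=1,φ(5)=4 ⇒ 5
[q^14] φ(1)=1,φ(2)=1,φ(7)=6,φ(14)=6 ⇒ 14
n=15: 15·1 5·3 3·5 1·15  φ→[8+4+2+1]=15
q^29  k|29↦φ(k): 29:28 1:1  a_29=29
d|32:{1,2,4,8,16,32}  Σφ=1+1+2+4+8+16=32

5, 14, 15, 29, 32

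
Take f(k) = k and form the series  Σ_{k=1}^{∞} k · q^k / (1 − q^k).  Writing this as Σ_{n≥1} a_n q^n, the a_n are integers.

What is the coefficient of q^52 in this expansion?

a_52 = 98

q^52  k|52↦f(k): 1:1 2:2 4:4 13:13 26:26 52:52  a_52=98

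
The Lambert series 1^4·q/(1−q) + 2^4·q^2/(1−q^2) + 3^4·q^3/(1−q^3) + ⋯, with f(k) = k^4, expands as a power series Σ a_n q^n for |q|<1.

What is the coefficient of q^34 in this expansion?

q^34  k|34↦f(k): 1:1 2:16 17:83521 34:1336336  a_34=1419874

a_34 = 1419874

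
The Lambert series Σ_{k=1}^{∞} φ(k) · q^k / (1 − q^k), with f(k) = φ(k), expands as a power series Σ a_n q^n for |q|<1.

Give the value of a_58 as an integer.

q^58  k|58↦φ(k): 58:28 29:28 2:1 1:1  a_58=58

a_58 = 58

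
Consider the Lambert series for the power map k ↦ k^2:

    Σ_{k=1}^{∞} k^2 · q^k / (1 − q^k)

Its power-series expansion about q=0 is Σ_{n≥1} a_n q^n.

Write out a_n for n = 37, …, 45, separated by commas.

q^37  k|37↦f(k): 1:1 37:1369  a_37=1370
[q^38] f(1)=1,f(2)=4,f(19)=361,f(38)=1444 ⇒ 1810
n=39: 39·1 13·3 3·13 1·39  f→[1521+169+9+1]=1700
[q^40] f(40)=1600,f(20)=400,f(10)=100,f(8)=64,f(5)=25,f(4)=16,f(2)=4,f(1)=1 ⇒ 2210
[q^41] f(41)=1681,f(1)=1 ⇒ 1682
q^42  k|42↦f(k): 1:1 2:4 3:9 6:36 7:49 14:196 21:441 42:1764  a_42=2500
n=43: 1·43 43·1  f→[1+1849]=1850
d|44:{44,22,11,4,2,1}  Σf=1936+484+121+16+4+1=2562
q^45  k|45↦f(k): 1:1 3:9 5:25 9:81 15:225 45:2025  a_45=2366

1370, 1810, 1700, 2210, 1682, 2500, 1850, 2562, 2366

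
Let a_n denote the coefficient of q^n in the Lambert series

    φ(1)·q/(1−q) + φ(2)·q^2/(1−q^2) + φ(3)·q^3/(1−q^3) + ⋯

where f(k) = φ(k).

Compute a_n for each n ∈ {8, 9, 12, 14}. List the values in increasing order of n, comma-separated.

d|8:{1,2,4,8}  Σφ=1+1+2+4=8
n=9: 9·1 3·3 1·9  φ→[6+2+1]=9
[q^12] φ(1)=1,φ(2)=1,φ(3)=2,φ(4)=2,φ(6)=2,φ(12)=4 ⇒ 12
n=14: 1·14 2·7 7·2 14·1  φ→[1+1+6+6]=14

8, 9, 12, 14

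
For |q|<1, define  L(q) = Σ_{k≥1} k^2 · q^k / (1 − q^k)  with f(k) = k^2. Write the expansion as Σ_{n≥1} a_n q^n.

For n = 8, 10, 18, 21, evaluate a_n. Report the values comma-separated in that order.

85, 130, 455, 500

q^8  k|8↦f(k): 1:1 2:4 4:16 8:64  a_8=85
q^10  k|10↦f(k): 10:100 5:25 2:4 1:1  a_10=130
n=18: 18·1 9·2 6·3 3·6 2·9 1·18  f→[324+81+36+9+4+1]=455
n=21: 21·1 7·3 3·7 1·21  f→[441+49+9+1]=500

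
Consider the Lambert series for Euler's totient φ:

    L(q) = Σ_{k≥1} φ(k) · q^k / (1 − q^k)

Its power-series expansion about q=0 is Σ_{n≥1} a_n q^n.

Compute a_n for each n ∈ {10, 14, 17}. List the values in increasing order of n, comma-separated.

q^10  k|10↦φ(k): 1:1 2:1 5:4 10:4  a_10=10
[q^14] φ(14)=6,φ(7)=6,φ(2)=1,φ(1)=1 ⇒ 14
q^17  k|17↦φ(k): 1:1 17:16  a_17=17

10, 14, 17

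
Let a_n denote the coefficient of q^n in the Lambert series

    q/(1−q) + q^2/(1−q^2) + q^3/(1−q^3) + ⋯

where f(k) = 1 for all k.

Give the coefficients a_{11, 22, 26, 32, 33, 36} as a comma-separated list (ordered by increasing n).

q^11  k|11↦f(k): 11:1 1:1  a_11=2
n=22: 22·1 11·2 2·11 1·22  f→[1+1+1+1]=4
[q^26] f(26)=1,f(13)=1,f(2)=1,f(1)=1 ⇒ 4
q^32  k|32↦f(k): 32:1 16:1 8:1 4:1 2:1 1:1  a_32=6
d|33:{1,3,11,33}  Σf=1+1+1+1=4
n=36: 1·36 2·18 3·12 4·9 6·6 9·4 12·3 18·2 36·1  f→[1+1+1+1+1+1+1+1+1]=9

2, 4, 4, 6, 4, 9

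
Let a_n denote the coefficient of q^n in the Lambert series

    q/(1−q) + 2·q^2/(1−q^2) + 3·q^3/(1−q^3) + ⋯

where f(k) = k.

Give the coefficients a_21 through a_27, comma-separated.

n=21: 21·1 7·3 3·7 1·21  f→[21+7+3+1]=32
[q^22] f(22)=22,f(11)=11,f(2)=2,f(1)=1 ⇒ 36
q^23  k|23↦f(k): 23:23 1:1  a_23=24
d|24:{1,2,3,4,6,8,12,24}  Σf=1+2+3+4+6+8+12+24=60
n=25: 1·25 5·5 25·1  f→[1+5+25]=31
q^26  k|26↦f(k): 1:1 2:2 13:13 26:26  a_26=42
[q^27] f(1)=1,f(3)=3,f(9)=9,f(27)=27 ⇒ 40

32, 36, 24, 60, 31, 42, 40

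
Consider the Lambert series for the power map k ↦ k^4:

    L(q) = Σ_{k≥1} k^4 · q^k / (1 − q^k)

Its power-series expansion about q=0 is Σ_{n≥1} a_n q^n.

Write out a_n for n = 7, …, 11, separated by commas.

2402, 4369, 6643, 10642, 14642

q^7  k|7↦f(k): 7:2401 1:1  a_7=2402
d|8:{1,2,4,8}  Σf=1+16+256+4096=4369
[q^9] f(1)=1,f(3)=81,f(9)=6561 ⇒ 6643
[q^10] f(10)=10000,f(5)=625,f(2)=16,f(1)=1 ⇒ 10642
n=11: 1·11 11·1  f→[1+14641]=14642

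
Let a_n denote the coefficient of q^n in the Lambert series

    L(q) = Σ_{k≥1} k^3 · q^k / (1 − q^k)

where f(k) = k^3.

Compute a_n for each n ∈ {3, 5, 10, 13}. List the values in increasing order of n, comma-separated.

[q^3] f(1)=1,f(3)=27 ⇒ 28
[q^5] f(1)=1,f(5)=125 ⇒ 126
n=10: 10·1 5·2 2·5 1·10  f→[1000+125+8+1]=1134
[q^13] f(13)=2197,f(1)=1 ⇒ 2198

28, 126, 1134, 2198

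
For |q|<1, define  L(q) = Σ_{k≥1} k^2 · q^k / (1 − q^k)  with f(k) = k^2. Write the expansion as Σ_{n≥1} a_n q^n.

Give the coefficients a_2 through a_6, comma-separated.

5, 10, 21, 26, 50

d|2:{2,1}  Σf=4+1=5
n=3: 3·1 1·3  f→[9+1]=10
[q^4] f(1)=1,f(2)=4,f(4)=16 ⇒ 21
[q^5] f(5)=25,f(1)=1 ⇒ 26
q^6  k|6↦f(k): 1:1 2:4 3:9 6:36  a_6=50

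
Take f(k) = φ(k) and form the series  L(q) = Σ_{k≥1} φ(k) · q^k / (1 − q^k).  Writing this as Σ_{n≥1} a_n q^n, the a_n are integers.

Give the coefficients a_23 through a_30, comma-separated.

[q^23] φ(23)=22,φ(1)=1 ⇒ 23
[q^24] φ(1)=1,φ(2)=1,φ(3)=2,φ(4)=2,φ(6)=2,φ(8)=4,φ(12)=4,φ(24)=8 ⇒ 24
n=25: 1·25 5·5 25·1  φ→[1+4+20]=25
n=26: 26·1 13·2 2·13 1·26  φ→[12+12+1+1]=26
[q^27] φ(27)=18,φ(9)=6,φ(3)=2,φ(1)=1 ⇒ 27
n=28: 1·28 2·14 4·7 7·4 14·2 28·1  φ→[1+1+2+6+6+12]=28
d|29:{1,29}  Σφ=1+28=29
q^30  k|30↦φ(k): 1:1 2:1 3:2 5:4 6:2 10:4 15:8 30:8  a_30=30

23, 24, 25, 26, 27, 28, 29, 30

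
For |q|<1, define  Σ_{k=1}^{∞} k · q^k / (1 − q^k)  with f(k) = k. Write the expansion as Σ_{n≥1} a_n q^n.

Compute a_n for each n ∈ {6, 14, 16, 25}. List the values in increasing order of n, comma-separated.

d|6:{6,3,2,1}  Σf=6+3+2+1=12
q^14  k|14↦f(k): 1:1 2:2 7:7 14:14  a_14=24
d|16:{1,2,4,8,16}  Σf=1+2+4+8+16=31
q^25  k|25↦f(k): 1:1 5:5 25:25  a_25=31

12, 24, 31, 31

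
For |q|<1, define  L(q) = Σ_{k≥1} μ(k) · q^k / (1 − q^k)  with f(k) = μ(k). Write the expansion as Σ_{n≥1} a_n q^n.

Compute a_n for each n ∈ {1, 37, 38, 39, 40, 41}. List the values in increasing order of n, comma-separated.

1, 0, 0, 0, 0, 0

q^1  k|1↦μ(k): 1:1  a_1=1
d|37:{37,1}  Σμ=(-1)+1=0
n=38: 38·1 19·2 2·19 1·38  μ→[1+(-1)+(-1)+1]=0
[q^39] μ(1)=1,μ(3)=-1,μ(13)=-1,μ(39)=1 ⇒ 0
n=40: 40·1 20·2 10·4 8·5 5·8 4·10 2·20 1·40  μ→[0+0+1+0+(-1)+0+(-1)+1]=0
d|41:{1,41}  Σμ=1+(-1)=0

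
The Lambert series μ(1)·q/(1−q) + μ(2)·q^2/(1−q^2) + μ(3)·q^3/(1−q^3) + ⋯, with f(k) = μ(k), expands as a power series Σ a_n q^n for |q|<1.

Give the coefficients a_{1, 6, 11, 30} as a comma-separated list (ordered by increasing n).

q^1  k|1↦μ(k): 1:1  a_1=1
[q^6] μ(1)=1,μ(2)=-1,μ(3)=-1,μ(6)=1 ⇒ 0
[q^11] μ(1)=1,μ(11)=-1 ⇒ 0
n=30: 30·1 15·2 10·3 6·5 5·6 3·10 2·15 1·30  μ→[(-1)+1+1+1+(-1)+(-1)+(-1)+1]=0

1, 0, 0, 0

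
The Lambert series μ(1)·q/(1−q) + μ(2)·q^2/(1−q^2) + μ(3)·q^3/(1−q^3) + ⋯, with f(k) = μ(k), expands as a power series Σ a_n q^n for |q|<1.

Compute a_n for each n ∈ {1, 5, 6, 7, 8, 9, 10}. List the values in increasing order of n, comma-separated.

d|1:{1}  Σμ=1=1
[q^5] μ(1)=1,μ(5)=-1 ⇒ 0
[q^6] μ(1)=1,μ(2)=-1,μ(3)=-1,μ(6)=1 ⇒ 0
n=7: 7·1 1·7  μ→[(-1)+1]=0
n=8: 8·1 4·2 2·4 1·8  μ→[0+0+(-1)+1]=0
[q^9] μ(1)=1,μ(3)=-1,μ(9)=0 ⇒ 0
q^10  k|10↦μ(k): 1:1 2:-1 5:-1 10:1  a_10=0

1, 0, 0, 0, 0, 0, 0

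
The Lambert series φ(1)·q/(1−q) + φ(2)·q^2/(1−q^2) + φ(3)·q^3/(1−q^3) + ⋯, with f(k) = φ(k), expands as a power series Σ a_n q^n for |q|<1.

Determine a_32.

d|32:{1,2,4,8,16,32}  Σφ=1+1+2+4+8+16=32

a_32 = 32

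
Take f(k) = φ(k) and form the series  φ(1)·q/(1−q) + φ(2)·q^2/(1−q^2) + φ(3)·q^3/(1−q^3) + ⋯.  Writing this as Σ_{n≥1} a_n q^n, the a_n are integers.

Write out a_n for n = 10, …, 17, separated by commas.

d|10:{10,5,2,1}  Σφ=4+4+1+1=10
d|11:{1,11}  Σφ=1+10=11
q^12  k|12↦φ(k): 1:1 2:1 3:2 4:2 6:2 12:4  a_12=12
q^13  k|13↦φ(k): 1:1 13:12  a_13=13
d|14:{14,7,2,1}  Σφ=6+6+1+1=14
[q^15] φ(1)=1,φ(3)=2,φ(5)=4,φ(15)=8 ⇒ 15
d|16:{1,2,4,8,16}  Σφ=1+1+2+4+8=16
q^17  k|17↦φ(k): 1:1 17:16  a_17=17

10, 11, 12, 13, 14, 15, 16, 17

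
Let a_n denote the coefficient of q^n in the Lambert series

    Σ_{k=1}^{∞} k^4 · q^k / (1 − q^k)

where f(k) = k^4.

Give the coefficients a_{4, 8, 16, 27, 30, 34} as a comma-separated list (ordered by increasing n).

d|4:{1,2,4}  Σf=1+16+256=273
q^8  k|8↦f(k): 8:4096 4:256 2:16 1:1  a_8=4369
n=16: 1·16 2·8 4·4 8·2 16·1  f→[1+16+256+4096+65536]=69905
d|27:{27,9,3,1}  Σf=531441+6561+81+1=538084
[q^30] f(30)=810000,f(15)=50625,f(10)=10000,f(6)=1296,f(5)=625,f(3)=81,f(2)=16,f(1)=1 ⇒ 872644
q^34  k|34↦f(k): 1:1 2:16 17:83521 34:1336336  a_34=1419874

273, 4369, 69905, 538084, 872644, 1419874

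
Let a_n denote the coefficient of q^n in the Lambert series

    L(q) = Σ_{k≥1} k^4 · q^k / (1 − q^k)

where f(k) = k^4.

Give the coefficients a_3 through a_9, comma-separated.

[q^3] f(1)=1,f(3)=81 ⇒ 82
d|4:{4,2,1}  Σf=256+16+1=273
[q^5] f(1)=1,f(5)=625 ⇒ 626
d|6:{1,2,3,6}  Σf=1+16+81+1296=1394
[q^7] f(1)=1,f(7)=2401 ⇒ 2402
[q^8] f(1)=1,f(2)=16,f(4)=256,f(8)=4096 ⇒ 4369
[q^9] f(9)=6561,f(3)=81,f(1)=1 ⇒ 6643

82, 273, 626, 1394, 2402, 4369, 6643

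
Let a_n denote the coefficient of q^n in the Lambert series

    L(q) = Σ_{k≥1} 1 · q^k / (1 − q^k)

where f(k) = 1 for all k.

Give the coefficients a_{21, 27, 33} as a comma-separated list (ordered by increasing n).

d|21:{1,3,7,21}  Σf=1+1+1+1=4
n=27: 1·27 3·9 9·3 27·1  f→[1+1+1+1]=4
q^33  k|33↦f(k): 1:1 3:1 11:1 33:1  a_33=4

4, 4, 4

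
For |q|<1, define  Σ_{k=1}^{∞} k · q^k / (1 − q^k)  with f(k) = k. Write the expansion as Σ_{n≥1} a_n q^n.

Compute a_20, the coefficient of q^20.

q^20  k|20↦f(k): 1:1 2:2 4:4 5:5 10:10 20:20  a_20=42

a_20 = 42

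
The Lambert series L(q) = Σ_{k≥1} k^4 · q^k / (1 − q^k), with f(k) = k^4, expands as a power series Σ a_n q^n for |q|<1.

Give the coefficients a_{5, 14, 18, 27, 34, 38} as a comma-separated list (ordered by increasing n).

626, 40834, 112931, 538084, 1419874, 2215474

q^5  k|5↦f(k): 5:625 1:1  a_5=626
d|14:{1,2,7,14}  Σf=1+16+2401+38416=40834
[q^18] f(1)=1,f(2)=16,f(3)=81,f(6)=1296,f(9)=6561,f(18)=104976 ⇒ 112931
[q^27] f(1)=1,f(3)=81,f(9)=6561,f(27)=531441 ⇒ 538084
q^34  k|34↦f(k): 34:1336336 17:83521 2:16 1:1  a_34=1419874
d|38:{1,2,19,38}  Σf=1+16+130321+2085136=2215474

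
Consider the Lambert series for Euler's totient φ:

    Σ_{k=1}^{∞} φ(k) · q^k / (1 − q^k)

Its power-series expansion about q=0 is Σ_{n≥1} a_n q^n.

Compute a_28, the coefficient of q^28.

q^28  k|28↦φ(k): 1:1 2:1 4:2 7:6 14:6 28:12  a_28=28

a_28 = 28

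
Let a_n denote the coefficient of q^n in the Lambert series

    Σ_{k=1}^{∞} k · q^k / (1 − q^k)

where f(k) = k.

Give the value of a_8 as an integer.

[q^8] f(8)=8,f(4)=4,f(2)=2,f(1)=1 ⇒ 15

a_8 = 15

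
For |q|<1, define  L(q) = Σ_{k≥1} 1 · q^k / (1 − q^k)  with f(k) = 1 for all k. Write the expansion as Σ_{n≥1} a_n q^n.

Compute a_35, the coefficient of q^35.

a_35 = 4

n=35: 1·35 5·7 7·5 35·1  f→[1+1+1+1]=4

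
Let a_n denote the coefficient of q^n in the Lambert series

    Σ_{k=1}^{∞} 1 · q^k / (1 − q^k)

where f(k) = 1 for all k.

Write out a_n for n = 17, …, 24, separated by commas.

n=17: 1·17 17·1  f→[1+1]=2
d|18:{18,9,6,3,2,1}  Σf=1+1+1+1+1+1=6
n=19: 19·1 1·19  f→[1+1]=2
n=20: 20·1 10·2 5·4 4·5 2·10 1·20  f→[1+1+1+1+1+1]=6
q^21  k|21↦f(k): 1:1 3:1 7:1 21:1  a_21=4
n=22: 1·22 2·11 11·2 22·1  f→[1+1+1+1]=4
n=23: 1·23 23·1  f→[1+1]=2
n=24: 24·1 12·2 8·3 6·4 4·6 3·8 2·12 1·24  f→[1+1+1+1+1+1+1+1]=8

2, 6, 2, 6, 4, 4, 2, 8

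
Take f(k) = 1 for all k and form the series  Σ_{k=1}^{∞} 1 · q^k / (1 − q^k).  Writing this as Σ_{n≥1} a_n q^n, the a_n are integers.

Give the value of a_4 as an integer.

q^4  k|4↦f(k): 4:1 2:1 1:1  a_4=3

a_4 = 3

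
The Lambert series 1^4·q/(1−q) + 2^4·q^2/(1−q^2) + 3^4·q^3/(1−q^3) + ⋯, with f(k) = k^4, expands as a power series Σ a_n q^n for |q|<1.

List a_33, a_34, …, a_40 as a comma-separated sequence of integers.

q^33  k|33↦f(k): 33:1185921 11:14641 3:81 1:1  a_33=1200644
[q^34] f(1)=1,f(2)=16,f(17)=83521,f(34)=1336336 ⇒ 1419874
n=35: 35·1 7·5 5·7 1·35  f→[1500625+2401+625+1]=1503652
d|36:{1,2,3,4,6,9,12,18,36}  Σf=1+16+81+256+1296+6561+20736+104976+1679616=1813539
n=37: 37·1 1·37  f→[1874161+1]=1874162
d|38:{38,19,2,1}  Σf=2085136+130321+16+1=2215474
n=39: 39·1 13·3 3·13 1·39  f→[2313441+28561+81+1]=2342084
d|40:{40,20,10,8,5,4,2,1}  Σf=2560000+160000+10000+4096+625+256+16+1=2734994

1200644, 1419874, 1503652, 1813539, 1874162, 2215474, 2342084, 2734994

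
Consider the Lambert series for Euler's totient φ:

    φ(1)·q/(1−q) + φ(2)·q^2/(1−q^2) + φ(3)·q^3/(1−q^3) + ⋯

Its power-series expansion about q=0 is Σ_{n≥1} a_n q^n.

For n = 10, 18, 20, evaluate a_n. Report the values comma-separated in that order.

n=10: 1·10 2·5 5·2 10·1  φ→[1+1+4+4]=10
d|18:{1,2,3,6,9,18}  Σφ=1+1+2+2+6+6=18
q^20  k|20↦φ(k): 20:8 10:4 5:4 4:2 2:1 1:1  a_20=20

10, 18, 20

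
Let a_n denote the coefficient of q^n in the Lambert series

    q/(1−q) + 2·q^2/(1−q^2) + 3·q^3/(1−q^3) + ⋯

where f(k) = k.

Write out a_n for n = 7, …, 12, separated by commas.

8, 15, 13, 18, 12, 28

q^7  k|7↦f(k): 1:1 7:7  a_7=8
n=8: 1·8 2·4 4·2 8·1  f→[1+2+4+8]=15
n=9: 1·9 3·3 9·1  f→[1+3+9]=13
q^10  k|10↦f(k): 1:1 2:2 5:5 10:10  a_10=18
d|11:{1,11}  Σf=1+11=12
d|12:{12,6,4,3,2,1}  Σf=12+6+4+3+2+1=28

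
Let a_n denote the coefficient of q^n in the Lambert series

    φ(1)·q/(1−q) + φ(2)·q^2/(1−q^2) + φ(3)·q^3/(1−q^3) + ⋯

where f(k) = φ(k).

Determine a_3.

n=3: 1·3 3·1  φ→[1+2]=3

a_3 = 3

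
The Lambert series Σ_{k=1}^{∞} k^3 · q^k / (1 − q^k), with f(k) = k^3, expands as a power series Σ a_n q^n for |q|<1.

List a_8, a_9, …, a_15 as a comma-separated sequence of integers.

[q^8] f(8)=512,f(4)=64,f(2)=8,f(1)=1 ⇒ 585
d|9:{9,3,1}  Σf=729+27+1=757
d|10:{1,2,5,10}  Σf=1+8+125+1000=1134
n=11: 1·11 11·1  f→[1+1331]=1332
q^12  k|12↦f(k): 12:1728 6:216 4:64 3:27 2:8 1:1  a_12=2044
q^13  k|13↦f(k): 13:2197 1:1  a_13=2198
[q^14] f(1)=1,f(2)=8,f(7)=343,f(14)=2744 ⇒ 3096
q^15  k|15↦f(k): 1:1 3:27 5:125 15:3375  a_15=3528

585, 757, 1134, 1332, 2044, 2198, 3096, 3528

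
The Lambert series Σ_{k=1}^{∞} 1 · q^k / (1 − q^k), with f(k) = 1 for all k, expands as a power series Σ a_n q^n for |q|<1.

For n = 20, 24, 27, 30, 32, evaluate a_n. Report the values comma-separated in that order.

n=20: 20·1 10·2 5·4 4·5 2·10 1·20  f→[1+1+1+1+1+1]=6
d|24:{1,2,3,4,6,8,12,24}  Σf=1+1+1+1+1+1+1+1=8
q^27  k|27↦f(k): 1:1 3:1 9:1 27:1  a_27=4
q^30  k|30↦f(k): 1:1 2:1 3:1 5:1 6:1 10:1 15:1 30:1  a_30=8
q^32  k|32↦f(k): 1:1 2:1 4:1 8:1 16:1 32:1  a_32=6

6, 8, 4, 8, 6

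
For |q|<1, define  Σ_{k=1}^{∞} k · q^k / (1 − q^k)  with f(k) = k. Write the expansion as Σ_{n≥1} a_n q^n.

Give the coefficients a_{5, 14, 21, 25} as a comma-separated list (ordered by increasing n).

n=5: 1·5 5·1  f→[1+5]=6
n=14: 14·1 7·2 2·7 1·14  f→[14+7+2+1]=24
[q^21] f(21)=21,f(7)=7,f(3)=3,f(1)=1 ⇒ 32
q^25  k|25↦f(k): 25:25 5:5 1:1  a_25=31

6, 24, 32, 31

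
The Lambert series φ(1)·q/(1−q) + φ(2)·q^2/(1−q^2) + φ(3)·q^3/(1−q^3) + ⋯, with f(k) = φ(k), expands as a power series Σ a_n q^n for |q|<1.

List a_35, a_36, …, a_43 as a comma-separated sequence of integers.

n=35: 1·35 5·7 7·5 35·1  φ→[1+4+6+24]=35
q^36  k|36↦φ(k): 1:1 2:1 3:2 4:2 6:2 9:6 12:4 18:6 36:12  a_36=36
n=37: 1·37 37·1  φ→[1+36]=37
n=38: 1·38 2·19 19·2 38·1  φ→[1+1+18+18]=38
q^39  k|39↦φ(k): 39:24 13:12 3:2 1:1  a_39=39
d|40:{1,2,4,5,8,10,20,40}  Σφ=1+1+2+4+4+4+8+16=40
[q^41] φ(41)=40,φ(1)=1 ⇒ 41
[q^42] φ(42)=12,φ(21)=12,φ(14)=6,φ(7)=6,φ(6)=2,φ(3)=2,φ(2)=1,φ(1)=1 ⇒ 42
[q^43] φ(1)=1,φ(43)=42 ⇒ 43

35, 36, 37, 38, 39, 40, 41, 42, 43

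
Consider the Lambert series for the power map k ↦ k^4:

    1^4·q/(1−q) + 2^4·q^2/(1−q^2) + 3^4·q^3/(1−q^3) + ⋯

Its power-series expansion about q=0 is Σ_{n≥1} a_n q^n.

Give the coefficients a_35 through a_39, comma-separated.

1503652, 1813539, 1874162, 2215474, 2342084

[q^35] f(35)=1500625,f(7)=2401,f(5)=625,f(1)=1 ⇒ 1503652
n=36: 36·1 18·2 12·3 9·4 6·6 4·9 3·12 2·18 1·36  f→[1679616+104976+20736+6561+1296+256+81+16+1]=1813539
[q^37] f(37)=1874161,f(1)=1 ⇒ 1874162
d|38:{1,2,19,38}  Σf=1+16+130321+2085136=2215474
d|39:{39,13,3,1}  Σf=2313441+28561+81+1=2342084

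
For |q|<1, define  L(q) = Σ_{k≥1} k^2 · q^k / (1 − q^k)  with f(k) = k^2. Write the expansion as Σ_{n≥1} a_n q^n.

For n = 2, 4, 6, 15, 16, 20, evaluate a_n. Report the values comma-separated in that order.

5, 21, 50, 260, 341, 546

q^2  k|2↦f(k): 2:4 1:1  a_2=5
[q^4] f(1)=1,f(2)=4,f(4)=16 ⇒ 21
q^6  k|6↦f(k): 6:36 3:9 2:4 1:1  a_6=50
q^15  k|15↦f(k): 15:225 5:25 3:9 1:1  a_15=260
q^16  k|16↦f(k): 16:256 8:64 4:16 2:4 1:1  a_16=341
d|20:{20,10,5,4,2,1}  Σf=400+100+25+16+4+1=546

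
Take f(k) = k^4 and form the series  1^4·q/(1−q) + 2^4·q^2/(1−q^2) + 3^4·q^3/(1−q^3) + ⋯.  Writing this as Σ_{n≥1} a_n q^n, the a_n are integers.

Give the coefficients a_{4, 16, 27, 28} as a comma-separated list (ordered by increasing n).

273, 69905, 538084, 655746

n=4: 1·4 2·2 4·1  f→[1+16+256]=273
n=16: 16·1 8·2 4·4 2·8 1·16  f→[65536+4096+256+16+1]=69905
d|27:{27,9,3,1}  Σf=531441+6561+81+1=538084
q^28  k|28↦f(k): 28:614656 14:38416 7:2401 4:256 2:16 1:1  a_28=655746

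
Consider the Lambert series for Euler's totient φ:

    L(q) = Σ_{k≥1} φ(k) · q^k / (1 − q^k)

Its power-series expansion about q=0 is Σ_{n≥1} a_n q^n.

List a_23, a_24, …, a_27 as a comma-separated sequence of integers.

q^23  k|23↦φ(k): 1:1 23:22  a_23=23
d|24:{24,12,8,6,4,3,2,1}  Σφ=8+4+4+2+2+2+1+1=24
n=25: 25·1 5·5 1·25  φ→[20+4+1]=25
q^26  k|26↦φ(k): 1:1 2:1 13:12 26:12  a_26=26
q^27  k|27↦φ(k): 27:18 9:6 3:2 1:1  a_27=27

23, 24, 25, 26, 27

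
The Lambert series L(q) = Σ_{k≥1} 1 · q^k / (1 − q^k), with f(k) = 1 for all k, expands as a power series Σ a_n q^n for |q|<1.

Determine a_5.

a_5 = 2

d|5:{5,1}  Σf=1+1=2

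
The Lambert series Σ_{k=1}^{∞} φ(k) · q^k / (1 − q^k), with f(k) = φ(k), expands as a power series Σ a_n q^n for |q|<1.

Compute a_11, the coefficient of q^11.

[q^11] φ(11)=10,φ(1)=1 ⇒ 11

a_11 = 11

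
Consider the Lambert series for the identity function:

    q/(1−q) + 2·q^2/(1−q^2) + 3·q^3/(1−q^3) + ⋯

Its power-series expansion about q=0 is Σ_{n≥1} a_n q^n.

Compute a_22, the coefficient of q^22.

a_22 = 36

d|22:{22,11,2,1}  Σf=22+11+2+1=36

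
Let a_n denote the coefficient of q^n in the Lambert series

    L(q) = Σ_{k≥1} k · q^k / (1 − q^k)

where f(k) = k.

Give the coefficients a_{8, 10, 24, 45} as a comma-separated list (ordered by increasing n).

15, 18, 60, 78

q^8  k|8↦f(k): 1:1 2:2 4:4 8:8  a_8=15
[q^10] f(1)=1,f(2)=2,f(5)=5,f(10)=10 ⇒ 18
q^24  k|24↦f(k): 1:1 2:2 3:3 4:4 6:6 8:8 12:12 24:24  a_24=60
n=45: 1·45 3·15 5·9 9·5 15·3 45·1  f→[1+3+5+9+15+45]=78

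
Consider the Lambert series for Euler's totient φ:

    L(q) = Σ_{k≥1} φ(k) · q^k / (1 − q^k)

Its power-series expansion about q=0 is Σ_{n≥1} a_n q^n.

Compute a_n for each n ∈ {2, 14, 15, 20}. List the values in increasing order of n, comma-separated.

n=2: 1·2 2·1  φ→[1+1]=2
d|14:{1,2,7,14}  Σφ=1+1+6+6=14
q^15  k|15↦φ(k): 1:1 3:2 5:4 15:8  a_15=15
d|20:{20,10,5,4,2,1}  Σφ=8+4+4+2+1+1=20

2, 14, 15, 20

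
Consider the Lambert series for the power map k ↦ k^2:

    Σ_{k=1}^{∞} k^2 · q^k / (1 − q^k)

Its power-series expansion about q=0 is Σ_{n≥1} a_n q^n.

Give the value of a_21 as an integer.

n=21: 1·21 3·7 7·3 21·1  f→[1+9+49+441]=500

a_21 = 500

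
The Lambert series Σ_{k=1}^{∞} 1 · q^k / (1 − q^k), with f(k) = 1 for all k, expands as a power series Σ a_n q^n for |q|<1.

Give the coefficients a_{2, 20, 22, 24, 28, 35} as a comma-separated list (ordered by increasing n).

2, 6, 4, 8, 6, 4

n=2: 2·1 1·2  f→[1+1]=2
n=20: 1·20 2·10 4·5 5·4 10·2 20·1  f→[1+1+1+1+1+1]=6
q^22  k|22↦f(k): 22:1 11:1 2:1 1:1  a_22=4
d|24:{1,2,3,4,6,8,12,24}  Σf=1+1+1+1+1+1+1+1=8
q^28  k|28↦f(k): 28:1 14:1 7:1 4:1 2:1 1:1  a_28=6
[q^35] f(35)=1,f(7)=1,f(5)=1,f(1)=1 ⇒ 4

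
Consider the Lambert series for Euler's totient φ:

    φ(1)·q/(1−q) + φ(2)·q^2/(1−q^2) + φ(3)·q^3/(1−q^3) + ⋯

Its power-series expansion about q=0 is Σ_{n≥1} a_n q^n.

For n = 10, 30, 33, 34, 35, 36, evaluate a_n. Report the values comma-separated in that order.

n=10: 10·1 5·2 2·5 1·10  φ→[4+4+1+1]=10
[q^30] φ(1)=1,φ(2)=1,φ(3)=2,φ(5)=4,φ(6)=2,φ(10)=4,φ(15)=8,φ(30)=8 ⇒ 30
[q^33] φ(1)=1,φ(3)=2,φ(11)=10,φ(33)=20 ⇒ 33
[q^34] φ(34)=16,φ(17)=16,φ(2)=1,φ(1)=1 ⇒ 34
d|35:{1,5,7,35}  Σφ=1+4+6+24=35
n=36: 36·1 18·2 12·3 9·4 6·6 4·9 3·12 2·18 1·36  φ→[12+6+4+6+2+2+2+1+1]=36

10, 30, 33, 34, 35, 36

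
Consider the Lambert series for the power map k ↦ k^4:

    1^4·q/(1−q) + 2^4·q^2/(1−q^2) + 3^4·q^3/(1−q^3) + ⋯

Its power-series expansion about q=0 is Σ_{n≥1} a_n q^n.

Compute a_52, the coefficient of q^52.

q^52  k|52↦f(k): 1:1 2:16 4:256 13:28561 26:456976 52:7311616  a_52=7797426

a_52 = 7797426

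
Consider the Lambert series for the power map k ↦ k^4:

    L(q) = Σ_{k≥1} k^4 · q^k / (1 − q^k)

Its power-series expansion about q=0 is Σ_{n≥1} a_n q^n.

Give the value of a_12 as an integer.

[q^12] f(12)=20736,f(6)=1296,f(4)=256,f(3)=81,f(2)=16,f(1)=1 ⇒ 22386

a_12 = 22386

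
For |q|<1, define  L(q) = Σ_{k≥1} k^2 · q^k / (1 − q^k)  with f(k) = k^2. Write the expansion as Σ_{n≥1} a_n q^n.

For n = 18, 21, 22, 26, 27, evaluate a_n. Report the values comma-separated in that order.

455, 500, 610, 850, 820

q^18  k|18↦f(k): 18:324 9:81 6:36 3:9 2:4 1:1  a_18=455
q^21  k|21↦f(k): 1:1 3:9 7:49 21:441  a_21=500
[q^22] f(22)=484,f(11)=121,f(2)=4,f(1)=1 ⇒ 610
[q^26] f(26)=676,f(13)=169,f(2)=4,f(1)=1 ⇒ 850
q^27  k|27↦f(k): 1:1 3:9 9:81 27:729  a_27=820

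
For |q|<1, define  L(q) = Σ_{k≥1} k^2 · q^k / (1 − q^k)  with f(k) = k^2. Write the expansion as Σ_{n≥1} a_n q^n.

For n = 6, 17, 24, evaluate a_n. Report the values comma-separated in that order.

q^6  k|6↦f(k): 1:1 2:4 3:9 6:36  a_6=50
[q^17] f(17)=289,f(1)=1 ⇒ 290
d|24:{24,12,8,6,4,3,2,1}  Σf=576+144+64+36+16+9+4+1=850

50, 290, 850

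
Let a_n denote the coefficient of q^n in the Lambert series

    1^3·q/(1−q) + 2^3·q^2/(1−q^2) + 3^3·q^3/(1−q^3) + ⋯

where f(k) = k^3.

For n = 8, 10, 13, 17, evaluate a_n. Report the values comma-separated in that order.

585, 1134, 2198, 4914

n=8: 8·1 4·2 2·4 1·8  f→[512+64+8+1]=585
n=10: 10·1 5·2 2·5 1·10  f→[1000+125+8+1]=1134
q^13  k|13↦f(k): 1:1 13:2197  a_13=2198
d|17:{1,17}  Σf=1+4913=4914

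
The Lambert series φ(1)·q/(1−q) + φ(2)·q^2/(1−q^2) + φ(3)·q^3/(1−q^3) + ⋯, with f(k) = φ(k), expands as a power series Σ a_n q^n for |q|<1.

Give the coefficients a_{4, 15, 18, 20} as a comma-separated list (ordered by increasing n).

n=4: 4·1 2·2 1·4  φ→[2+1+1]=4
d|15:{15,5,3,1}  Σφ=8+4+2+1=15
d|18:{1,2,3,6,9,18}  Σφ=1+1+2+2+6+6=18
q^20  k|20↦φ(k): 20:8 10:4 5:4 4:2 2:1 1:1  a_20=20

4, 15, 18, 20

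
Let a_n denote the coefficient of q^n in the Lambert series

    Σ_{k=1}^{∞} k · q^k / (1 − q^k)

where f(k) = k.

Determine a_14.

a_14 = 24

[q^14] f(1)=1,f(2)=2,f(7)=7,f(14)=14 ⇒ 24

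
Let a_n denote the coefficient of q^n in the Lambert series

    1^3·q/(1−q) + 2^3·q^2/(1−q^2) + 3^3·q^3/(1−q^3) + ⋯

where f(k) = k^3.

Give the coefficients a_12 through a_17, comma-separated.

2044, 2198, 3096, 3528, 4681, 4914

q^12  k|12↦f(k): 12:1728 6:216 4:64 3:27 2:8 1:1  a_12=2044
q^13  k|13↦f(k): 13:2197 1:1  a_13=2198
d|14:{1,2,7,14}  Σf=1+8+343+2744=3096
q^15  k|15↦f(k): 1:1 3:27 5:125 15:3375  a_15=3528
d|16:{1,2,4,8,16}  Σf=1+8+64+512+4096=4681
d|17:{1,17}  Σf=1+4913=4914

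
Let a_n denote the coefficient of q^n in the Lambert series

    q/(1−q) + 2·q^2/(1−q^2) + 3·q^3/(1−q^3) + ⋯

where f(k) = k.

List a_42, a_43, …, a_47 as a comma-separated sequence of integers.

d|42:{42,21,14,7,6,3,2,1}  Σf=42+21+14+7+6+3+2+1=96
q^43  k|43↦f(k): 1:1 43:43  a_43=44
q^44  k|44↦f(k): 1:1 2:2 4:4 11:11 22:22 44:44  a_44=84
[q^45] f(1)=1,f(3)=3,f(5)=5,f(9)=9,f(15)=15,f(45)=45 ⇒ 78
[q^46] f(46)=46,f(23)=23,f(2)=2,f(1)=1 ⇒ 72
n=47: 47·1 1·47  f→[47+1]=48

96, 44, 84, 78, 72, 48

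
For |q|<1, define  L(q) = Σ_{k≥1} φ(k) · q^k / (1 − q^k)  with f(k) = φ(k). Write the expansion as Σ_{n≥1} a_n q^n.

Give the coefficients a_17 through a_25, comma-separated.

q^17  k|17↦φ(k): 17:16 1:1  a_17=17
d|18:{18,9,6,3,2,1}  Σφ=6+6+2+2+1+1=18
[q^19] φ(19)=18,φ(1)=1 ⇒ 19
[q^20] φ(1)=1,φ(2)=1,φ(4)=2,φ(5)=4,φ(10)=4,φ(20)=8 ⇒ 20
n=21: 1·21 3·7 7·3 21·1  φ→[1+2+6+12]=21
[q^22] φ(22)=10,φ(11)=10,φ(2)=1,φ(1)=1 ⇒ 22
[q^23] φ(1)=1,φ(23)=22 ⇒ 23
q^24  k|24↦φ(k): 1:1 2:1 3:2 4:2 6:2 8:4 12:4 24:8  a_24=24
[q^25] φ(1)=1,φ(5)=4,φ(25)=20 ⇒ 25

17, 18, 19, 20, 21, 22, 23, 24, 25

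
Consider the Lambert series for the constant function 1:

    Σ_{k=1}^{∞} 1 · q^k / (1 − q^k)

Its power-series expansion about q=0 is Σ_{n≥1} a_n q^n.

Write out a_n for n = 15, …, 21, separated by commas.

4, 5, 2, 6, 2, 6, 4

d|15:{1,3,5,15}  Σf=1+1+1+1=4
n=16: 16·1 8·2 4·4 2·8 1·16  f→[1+1+1+1+1]=5
q^17  k|17↦f(k): 1:1 17:1  a_17=2
n=18: 18·1 9·2 6·3 3·6 2·9 1·18  f→[1+1+1+1+1+1]=6
d|19:{19,1}  Σf=1+1=2
n=20: 1·20 2·10 4·5 5·4 10·2 20·1  f→[1+1+1+1+1+1]=6
q^21  k|21↦f(k): 1:1 3:1 7:1 21:1  a_21=4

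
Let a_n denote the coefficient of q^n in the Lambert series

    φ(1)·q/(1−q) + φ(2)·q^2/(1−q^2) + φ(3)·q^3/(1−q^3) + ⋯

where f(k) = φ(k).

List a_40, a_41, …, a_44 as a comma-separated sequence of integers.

q^40  k|40↦φ(k): 1:1 2:1 4:2 5:4 8:4 10:4 20:8 40:16  a_40=40
n=41: 41·1 1·41  φ→[40+1]=41
[q^42] φ(42)=12,φ(21)=12,φ(14)=6,φ(7)=6,φ(6)=2,φ(3)=2,φ(2)=1,φ(1)=1 ⇒ 42
n=43: 43·1 1·43  φ→[42+1]=43
n=44: 1·44 2·22 4·11 11·4 22·2 44·1  φ→[1+1+2+10+10+20]=44

40, 41, 42, 43, 44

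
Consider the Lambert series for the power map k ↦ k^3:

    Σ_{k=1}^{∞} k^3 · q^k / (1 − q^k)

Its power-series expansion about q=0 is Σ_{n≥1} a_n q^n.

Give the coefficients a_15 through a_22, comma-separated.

3528, 4681, 4914, 6813, 6860, 9198, 9632, 11988

q^15  k|15↦f(k): 15:3375 5:125 3:27 1:1  a_15=3528
n=16: 16·1 8·2 4·4 2·8 1·16  f→[4096+512+64+8+1]=4681
[q^17] f(17)=4913,f(1)=1 ⇒ 4914
[q^18] f(1)=1,f(2)=8,f(3)=27,f(6)=216,f(9)=729,f(18)=5832 ⇒ 6813
n=19: 19·1 1·19  f→[6859+1]=6860
d|20:{1,2,4,5,10,20}  Σf=1+8+64+125+1000+8000=9198
d|21:{21,7,3,1}  Σf=9261+343+27+1=9632
n=22: 1·22 2·11 11·2 22·1  f→[1+8+1331+10648]=11988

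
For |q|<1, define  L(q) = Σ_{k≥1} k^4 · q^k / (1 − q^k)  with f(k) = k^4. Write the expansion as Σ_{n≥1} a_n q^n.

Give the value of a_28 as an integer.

d|28:{1,2,4,7,14,28}  Σf=1+16+256+2401+38416+614656=655746

a_28 = 655746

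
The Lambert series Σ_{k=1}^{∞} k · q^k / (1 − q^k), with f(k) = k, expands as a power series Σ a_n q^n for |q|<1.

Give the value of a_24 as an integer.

a_24 = 60

q^24  k|24↦f(k): 24:24 12:12 8:8 6:6 4:4 3:3 2:2 1:1  a_24=60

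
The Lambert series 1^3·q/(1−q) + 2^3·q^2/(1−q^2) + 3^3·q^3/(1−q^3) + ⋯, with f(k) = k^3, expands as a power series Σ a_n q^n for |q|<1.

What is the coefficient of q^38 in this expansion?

a_38 = 61740

q^38  k|38↦f(k): 1:1 2:8 19:6859 38:54872  a_38=61740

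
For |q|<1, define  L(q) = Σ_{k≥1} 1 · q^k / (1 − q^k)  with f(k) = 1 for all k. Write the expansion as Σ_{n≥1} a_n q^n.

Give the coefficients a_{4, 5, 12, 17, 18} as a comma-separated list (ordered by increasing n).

3, 2, 6, 2, 6

d|4:{1,2,4}  Σf=1+1+1=3
d|5:{5,1}  Σf=1+1=2
d|12:{12,6,4,3,2,1}  Σf=1+1+1+1+1+1=6
[q^17] f(17)=1,f(1)=1 ⇒ 2
[q^18] f(18)=1,f(9)=1,f(6)=1,f(3)=1,f(2)=1,f(1)=1 ⇒ 6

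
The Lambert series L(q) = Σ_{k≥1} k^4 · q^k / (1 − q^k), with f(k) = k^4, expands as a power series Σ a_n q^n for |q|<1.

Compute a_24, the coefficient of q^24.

n=24: 24·1 12·2 8·3 6·4 4·6 3·8 2·12 1·24  f→[331776+20736+4096+1296+256+81+16+1]=358258

a_24 = 358258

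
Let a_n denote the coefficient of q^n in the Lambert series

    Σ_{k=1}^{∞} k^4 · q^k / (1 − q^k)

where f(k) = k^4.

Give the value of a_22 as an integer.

a_22 = 248914

q^22  k|22↦f(k): 22:234256 11:14641 2:16 1:1  a_22=248914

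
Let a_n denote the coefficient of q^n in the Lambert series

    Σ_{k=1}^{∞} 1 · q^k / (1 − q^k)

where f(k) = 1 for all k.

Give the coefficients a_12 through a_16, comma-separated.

6, 2, 4, 4, 5

n=12: 1·12 2·6 3·4 4·3 6·2 12·1  f→[1+1+1+1+1+1]=6
q^13  k|13↦f(k): 1:1 13:1  a_13=2
[q^14] f(14)=1,f(7)=1,f(2)=1,f(1)=1 ⇒ 4
d|15:{1,3,5,15}  Σf=1+1+1+1=4
n=16: 1·16 2·8 4·4 8·2 16·1  f→[1+1+1+1+1]=5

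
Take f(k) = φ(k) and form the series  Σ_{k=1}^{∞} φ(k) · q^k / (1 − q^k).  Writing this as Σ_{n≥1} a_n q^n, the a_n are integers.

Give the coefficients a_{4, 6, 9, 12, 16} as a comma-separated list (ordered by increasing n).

[q^4] φ(4)=2,φ(2)=1,φ(1)=1 ⇒ 4
[q^6] φ(6)=2,φ(3)=2,φ(2)=1,φ(1)=1 ⇒ 6
d|9:{1,3,9}  Σφ=1+2+6=9
d|12:{12,6,4,3,2,1}  Σφ=4+2+2+2+1+1=12
d|16:{1,2,4,8,16}  Σφ=1+1+2+4+8=16

4, 6, 9, 12, 16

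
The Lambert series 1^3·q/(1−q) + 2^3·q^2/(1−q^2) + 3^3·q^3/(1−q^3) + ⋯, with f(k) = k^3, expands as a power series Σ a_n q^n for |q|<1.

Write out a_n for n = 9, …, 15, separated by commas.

757, 1134, 1332, 2044, 2198, 3096, 3528

[q^9] f(9)=729,f(3)=27,f(1)=1 ⇒ 757
q^10  k|10↦f(k): 10:1000 5:125 2:8 1:1  a_10=1134
d|11:{1,11}  Σf=1+1331=1332
d|12:{1,2,3,4,6,12}  Σf=1+8+27+64+216+1728=2044
d|13:{13,1}  Σf=2197+1=2198
q^14  k|14↦f(k): 1:1 2:8 7:343 14:2744  a_14=3096
q^15  k|15↦f(k): 1:1 3:27 5:125 15:3375  a_15=3528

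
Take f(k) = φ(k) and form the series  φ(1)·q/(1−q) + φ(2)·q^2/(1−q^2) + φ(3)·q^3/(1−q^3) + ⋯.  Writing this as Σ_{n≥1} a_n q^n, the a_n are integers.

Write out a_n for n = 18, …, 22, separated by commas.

q^18  k|18↦φ(k): 18:6 9:6 6:2 3:2 2:1 1:1  a_18=18
d|19:{1,19}  Σφ=1+18=19
n=20: 20·1 10·2 5·4 4·5 2·10 1·20  φ→[8+4+4+2+1+1]=20
d|21:{1,3,7,21}  Σφ=1+2+6+12=21
n=22: 1·22 2·11 11·2 22·1  φ→[1+1+10+10]=22

18, 19, 20, 21, 22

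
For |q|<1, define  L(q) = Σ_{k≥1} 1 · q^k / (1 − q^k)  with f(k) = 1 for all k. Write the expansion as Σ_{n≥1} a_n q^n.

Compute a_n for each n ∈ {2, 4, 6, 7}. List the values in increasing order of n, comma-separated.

2, 3, 4, 2

[q^2] f(1)=1,f(2)=1 ⇒ 2
d|4:{4,2,1}  Σf=1+1+1=3
n=6: 1·6 2·3 3·2 6·1  f→[1+1+1+1]=4
[q^7] f(1)=1,f(7)=1 ⇒ 2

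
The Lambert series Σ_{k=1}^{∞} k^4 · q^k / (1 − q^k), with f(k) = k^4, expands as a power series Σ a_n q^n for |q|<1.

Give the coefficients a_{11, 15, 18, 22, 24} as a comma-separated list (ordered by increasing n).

14642, 51332, 112931, 248914, 358258

d|11:{11,1}  Σf=14641+1=14642
d|15:{1,3,5,15}  Σf=1+81+625+50625=51332
d|18:{18,9,6,3,2,1}  Σf=104976+6561+1296+81+16+1=112931
q^22  k|22↦f(k): 1:1 2:16 11:14641 22:234256  a_22=248914
[q^24] f(24)=331776,f(12)=20736,f(8)=4096,f(6)=1296,f(4)=256,f(3)=81,f(2)=16,f(1)=1 ⇒ 358258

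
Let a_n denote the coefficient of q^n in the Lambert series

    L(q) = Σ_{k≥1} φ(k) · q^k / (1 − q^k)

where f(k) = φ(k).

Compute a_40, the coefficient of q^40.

d|40:{1,2,4,5,8,10,20,40}  Σφ=1+1+2+4+4+4+8+16=40

a_40 = 40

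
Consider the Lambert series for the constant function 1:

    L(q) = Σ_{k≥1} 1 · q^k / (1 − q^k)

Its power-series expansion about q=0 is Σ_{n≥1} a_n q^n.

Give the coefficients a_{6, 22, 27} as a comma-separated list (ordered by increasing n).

d|6:{1,2,3,6}  Σf=1+1+1+1=4
q^22  k|22↦f(k): 1:1 2:1 11:1 22:1  a_22=4
d|27:{1,3,9,27}  Σf=1+1+1+1=4

4, 4, 4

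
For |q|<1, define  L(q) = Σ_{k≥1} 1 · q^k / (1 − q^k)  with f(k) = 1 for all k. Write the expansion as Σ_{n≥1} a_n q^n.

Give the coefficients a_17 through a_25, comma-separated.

[q^17] f(17)=1,f(1)=1 ⇒ 2
n=18: 1·18 2·9 3·6 6·3 9·2 18·1  f→[1+1+1+1+1+1]=6
d|19:{1,19}  Σf=1+1=2
[q^20] f(20)=1,f(10)=1,f(5)=1,f(4)=1,f(2)=1,f(1)=1 ⇒ 6
d|21:{1,3,7,21}  Σf=1+1+1+1=4
d|22:{22,11,2,1}  Σf=1+1+1+1=4
[q^23] f(23)=1,f(1)=1 ⇒ 2
[q^24] f(24)=1,f(12)=1,f(8)=1,f(6)=1,f(4)=1,f(3)=1,f(2)=1,f(1)=1 ⇒ 8
q^25  k|25↦f(k): 1:1 5:1 25:1  a_25=3

2, 6, 2, 6, 4, 4, 2, 8, 3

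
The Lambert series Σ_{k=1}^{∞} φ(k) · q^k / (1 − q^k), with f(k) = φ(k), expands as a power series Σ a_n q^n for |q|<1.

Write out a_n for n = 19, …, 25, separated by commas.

d|19:{1,19}  Σφ=1+18=19
n=20: 20·1 10·2 5·4 4·5 2·10 1·20  φ→[8+4+4+2+1+1]=20
q^21  k|21↦φ(k): 1:1 3:2 7:6 21:12  a_21=21
d|22:{22,11,2,1}  Σφ=10+10+1+1=22
[q^23] φ(1)=1,φ(23)=22 ⇒ 23
n=24: 1·24 2·12 3·8 4·6 6·4 8·3 12·2 24·1  φ→[1+1+2+2+2+4+4+8]=24
d|25:{1,5,25}  Σφ=1+4+20=25

19, 20, 21, 22, 23, 24, 25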